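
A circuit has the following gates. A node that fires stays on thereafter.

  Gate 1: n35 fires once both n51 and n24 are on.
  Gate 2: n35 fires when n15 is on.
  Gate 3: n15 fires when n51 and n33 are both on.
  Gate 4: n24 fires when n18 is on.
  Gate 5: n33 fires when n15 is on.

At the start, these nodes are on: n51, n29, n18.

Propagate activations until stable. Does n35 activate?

Yes

Gate 4: n18 on → n24 on.
n51 and n24 are on, so n35 fires (Gate 1).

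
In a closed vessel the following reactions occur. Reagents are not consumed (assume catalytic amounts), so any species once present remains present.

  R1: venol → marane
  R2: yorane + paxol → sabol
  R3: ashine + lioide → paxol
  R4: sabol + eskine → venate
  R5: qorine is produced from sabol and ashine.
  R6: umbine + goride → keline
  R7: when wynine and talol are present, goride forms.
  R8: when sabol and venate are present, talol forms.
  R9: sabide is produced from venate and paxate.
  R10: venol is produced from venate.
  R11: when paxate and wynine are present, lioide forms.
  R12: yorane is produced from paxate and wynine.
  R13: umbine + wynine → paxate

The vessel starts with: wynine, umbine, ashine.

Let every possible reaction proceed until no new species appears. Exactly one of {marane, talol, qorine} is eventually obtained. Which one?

qorine

umbine and wynine present → paxate forms (R13).
paxate and wynine present → lioide forms (R11).
paxate and wynine present → yorane forms (R12).
ashine and lioide present → paxol forms (R3).
yorane and paxol present → sabol forms (R2).
sabol and ashine present → qorine forms (R5).
marane would need venol (R1), but venol never forms. talol would need sabol and venate (R8), but venate never forms.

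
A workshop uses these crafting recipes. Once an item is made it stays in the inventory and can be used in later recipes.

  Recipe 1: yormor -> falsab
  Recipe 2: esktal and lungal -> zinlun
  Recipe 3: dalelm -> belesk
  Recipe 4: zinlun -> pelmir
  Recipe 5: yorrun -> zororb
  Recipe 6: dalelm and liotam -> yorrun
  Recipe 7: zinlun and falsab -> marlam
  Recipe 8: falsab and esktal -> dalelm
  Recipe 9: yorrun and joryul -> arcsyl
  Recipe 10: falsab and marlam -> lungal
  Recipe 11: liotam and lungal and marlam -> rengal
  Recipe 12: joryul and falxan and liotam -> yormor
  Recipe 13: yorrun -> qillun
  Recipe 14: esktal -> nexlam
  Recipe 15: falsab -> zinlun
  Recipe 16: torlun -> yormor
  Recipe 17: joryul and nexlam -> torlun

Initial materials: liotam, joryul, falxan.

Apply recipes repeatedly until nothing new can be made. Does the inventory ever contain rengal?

Yes

joryul and falxan and liotam -> yormor (Recipe 12).
yormor -> falsab (Recipe 1).
falsab -> zinlun (Recipe 15).
zinlun and falsab -> marlam (Recipe 7).
falsab and marlam -> lungal (Recipe 10).
Using Recipe 11, liotam, lungal, and marlam make rengal.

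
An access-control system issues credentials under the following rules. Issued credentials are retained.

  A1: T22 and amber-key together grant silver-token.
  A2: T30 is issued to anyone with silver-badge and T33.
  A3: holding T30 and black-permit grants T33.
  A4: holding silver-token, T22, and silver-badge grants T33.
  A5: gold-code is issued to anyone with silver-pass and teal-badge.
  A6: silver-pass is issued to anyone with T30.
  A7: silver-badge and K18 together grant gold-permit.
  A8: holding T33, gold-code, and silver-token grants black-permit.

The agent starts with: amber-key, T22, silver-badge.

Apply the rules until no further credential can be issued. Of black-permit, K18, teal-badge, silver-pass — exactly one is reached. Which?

Holding T22 and amber-key grants silver-token (A1).
Holding silver-token, T22, and silver-badge grants T33 (A4).
Holding silver-badge and T33 grants T30 (A2).
Holding T30 grants silver-pass (A6).
No rule produces K18, and it is not given. No rule produces teal-badge, and it is not given. black-permit would need T33, gold-code, and silver-token (A8), but gold-code is never granted.

silver-pass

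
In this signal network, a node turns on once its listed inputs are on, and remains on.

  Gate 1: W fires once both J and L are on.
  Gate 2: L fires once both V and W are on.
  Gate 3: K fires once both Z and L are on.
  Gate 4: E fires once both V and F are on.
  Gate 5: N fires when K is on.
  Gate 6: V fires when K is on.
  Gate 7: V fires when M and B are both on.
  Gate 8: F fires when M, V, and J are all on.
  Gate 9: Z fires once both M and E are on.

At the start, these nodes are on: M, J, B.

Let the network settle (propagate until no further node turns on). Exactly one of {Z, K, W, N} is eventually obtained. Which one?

Z

Gate 7: M and B on → V on.
M, V, and J are on, so F fires (Gate 8).
Gate 4: V and F on → E on.
M and E are on, so Z fires (Gate 9).
W would need J and L (Gate 1), but L never turns on. K would need Z and L (Gate 3), but L never turns on. N would need K (Gate 5), but K never turns on.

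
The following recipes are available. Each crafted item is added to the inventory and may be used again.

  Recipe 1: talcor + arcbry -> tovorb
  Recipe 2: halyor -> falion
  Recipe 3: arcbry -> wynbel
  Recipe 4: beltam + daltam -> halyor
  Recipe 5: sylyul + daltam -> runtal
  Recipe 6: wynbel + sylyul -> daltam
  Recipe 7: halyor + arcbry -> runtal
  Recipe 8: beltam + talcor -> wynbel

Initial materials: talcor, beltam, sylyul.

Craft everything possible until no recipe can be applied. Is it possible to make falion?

Using Recipe 8, beltam and talcor make wynbel.
Using Recipe 6, wynbel and sylyul make daltam.
beltam + daltam -> halyor (Recipe 4).
halyor -> falion (Recipe 2).

Yes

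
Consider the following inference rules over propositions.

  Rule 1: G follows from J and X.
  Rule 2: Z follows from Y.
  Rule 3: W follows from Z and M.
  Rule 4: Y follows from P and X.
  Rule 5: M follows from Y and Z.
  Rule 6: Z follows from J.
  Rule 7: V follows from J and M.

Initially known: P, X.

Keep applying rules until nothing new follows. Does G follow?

G would need J and X (Rule 1), but J is never established.

No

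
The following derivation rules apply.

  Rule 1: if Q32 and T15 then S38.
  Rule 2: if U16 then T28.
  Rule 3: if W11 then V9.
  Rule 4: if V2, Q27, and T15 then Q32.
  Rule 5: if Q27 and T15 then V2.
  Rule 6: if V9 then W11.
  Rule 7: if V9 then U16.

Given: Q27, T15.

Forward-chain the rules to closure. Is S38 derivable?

From Q27 and T15, Rule 5 gives V2.
From V2, Q27, and T15, Rule 4 gives Q32.
From Q32 and T15, Rule 1 gives S38.

Yes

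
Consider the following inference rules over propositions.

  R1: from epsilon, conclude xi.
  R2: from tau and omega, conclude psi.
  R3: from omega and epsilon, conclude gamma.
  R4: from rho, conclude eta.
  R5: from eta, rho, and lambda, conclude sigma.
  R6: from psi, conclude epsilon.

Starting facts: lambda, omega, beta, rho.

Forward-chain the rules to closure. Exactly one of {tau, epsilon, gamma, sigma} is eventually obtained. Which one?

sigma

rho holds, so eta follows (R4).
From eta, rho, and lambda, R5 gives sigma.
gamma would need omega and epsilon (R3), but epsilon is never established. epsilon would need psi (R6), but psi is never established. No rule produces tau, and it is not given.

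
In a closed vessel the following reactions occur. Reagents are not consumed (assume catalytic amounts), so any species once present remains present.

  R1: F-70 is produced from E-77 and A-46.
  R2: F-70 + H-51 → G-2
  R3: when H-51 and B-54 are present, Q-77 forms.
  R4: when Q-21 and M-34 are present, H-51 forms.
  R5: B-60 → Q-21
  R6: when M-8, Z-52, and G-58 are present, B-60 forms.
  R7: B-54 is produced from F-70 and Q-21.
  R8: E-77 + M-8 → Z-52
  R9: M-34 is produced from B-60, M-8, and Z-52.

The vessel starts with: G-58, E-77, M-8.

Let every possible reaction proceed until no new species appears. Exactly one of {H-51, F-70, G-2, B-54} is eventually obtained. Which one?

H-51

E-77 and M-8 present → Z-52 forms (R8).
M-8, Z-52, and G-58 present → B-60 forms (R6).
B-60 present → Q-21 forms (R5).
B-60, M-8, and Z-52 present → M-34 forms (R9).
Q-21 and M-34 present → H-51 forms (R4).
B-54 would need F-70 and Q-21 (R7), but F-70 never forms. F-70 would need E-77 and A-46 (R1), but A-46 never forms. G-2 would need F-70 and H-51 (R2), but F-70 never forms.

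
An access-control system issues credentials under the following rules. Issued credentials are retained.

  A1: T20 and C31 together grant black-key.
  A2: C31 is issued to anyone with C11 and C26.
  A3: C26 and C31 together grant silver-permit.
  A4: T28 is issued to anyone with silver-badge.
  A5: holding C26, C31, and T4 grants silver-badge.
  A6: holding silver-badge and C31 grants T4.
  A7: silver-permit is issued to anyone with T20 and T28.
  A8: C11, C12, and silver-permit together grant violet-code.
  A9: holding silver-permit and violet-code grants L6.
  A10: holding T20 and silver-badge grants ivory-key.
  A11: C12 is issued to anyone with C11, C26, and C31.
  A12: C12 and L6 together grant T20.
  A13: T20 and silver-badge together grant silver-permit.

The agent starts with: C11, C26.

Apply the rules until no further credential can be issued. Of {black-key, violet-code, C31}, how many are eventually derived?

3

Holding C11 and C26 grants C31 (A2).
Holding C11, C26, and C31 grants C12 (A11).
Holding C26 and C31 grants silver-permit (A3).
Holding C11, C12, and silver-permit grants violet-code (A8).
Holding silver-permit and violet-code grants L6 (A9).
Holding C12 and L6 grants T20 (A12).
Holding T20 and C31 grants black-key (A1).
black-key: reached.
violet-code: reached.
C31: reached.
All 3 are reached.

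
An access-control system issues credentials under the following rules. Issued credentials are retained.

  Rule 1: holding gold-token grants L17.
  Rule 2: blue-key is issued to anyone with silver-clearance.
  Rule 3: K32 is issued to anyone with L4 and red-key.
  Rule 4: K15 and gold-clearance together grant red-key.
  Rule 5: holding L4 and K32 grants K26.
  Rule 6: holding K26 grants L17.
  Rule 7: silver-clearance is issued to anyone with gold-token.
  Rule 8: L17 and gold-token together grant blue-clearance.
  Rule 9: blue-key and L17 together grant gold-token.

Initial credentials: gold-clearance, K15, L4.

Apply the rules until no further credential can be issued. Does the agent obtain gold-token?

gold-token would need blue-key and L17 (Rule 9), but blue-key is never granted.

No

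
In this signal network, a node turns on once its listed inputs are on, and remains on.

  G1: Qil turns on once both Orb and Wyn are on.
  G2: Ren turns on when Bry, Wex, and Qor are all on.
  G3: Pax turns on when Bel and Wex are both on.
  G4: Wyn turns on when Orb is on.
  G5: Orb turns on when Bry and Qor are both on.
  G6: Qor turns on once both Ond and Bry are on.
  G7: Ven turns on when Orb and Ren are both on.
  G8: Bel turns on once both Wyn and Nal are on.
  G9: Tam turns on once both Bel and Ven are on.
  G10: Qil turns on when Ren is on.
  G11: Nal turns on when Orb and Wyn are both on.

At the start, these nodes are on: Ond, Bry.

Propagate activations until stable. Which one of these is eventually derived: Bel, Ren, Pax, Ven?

G6: Ond and Bry on → Qor on.
Bry and Qor are on, so Orb turns on (G5).
G4: Orb on → Wyn on.
Orb and Wyn are on, so Nal turns on (G11).
G8: Wyn and Nal on → Bel on.
Pax would need Bel and Wex (G3), but Wex never turns on. Ren would need Bry, Wex, and Qor (G2), but Wex never turns on. Ven would need Orb and Ren (G7), but Ren never turns on.

Bel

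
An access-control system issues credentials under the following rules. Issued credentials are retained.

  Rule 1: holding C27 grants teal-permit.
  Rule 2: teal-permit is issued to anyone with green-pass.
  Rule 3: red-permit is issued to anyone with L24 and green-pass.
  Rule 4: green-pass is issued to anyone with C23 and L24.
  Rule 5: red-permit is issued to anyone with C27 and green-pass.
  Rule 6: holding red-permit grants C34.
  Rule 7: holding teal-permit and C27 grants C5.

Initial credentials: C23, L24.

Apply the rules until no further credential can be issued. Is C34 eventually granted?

Holding C23 and L24 grants green-pass (Rule 4).
Holding L24 and green-pass grants red-permit (Rule 3).
Holding red-permit grants C34 (Rule 6).

Yes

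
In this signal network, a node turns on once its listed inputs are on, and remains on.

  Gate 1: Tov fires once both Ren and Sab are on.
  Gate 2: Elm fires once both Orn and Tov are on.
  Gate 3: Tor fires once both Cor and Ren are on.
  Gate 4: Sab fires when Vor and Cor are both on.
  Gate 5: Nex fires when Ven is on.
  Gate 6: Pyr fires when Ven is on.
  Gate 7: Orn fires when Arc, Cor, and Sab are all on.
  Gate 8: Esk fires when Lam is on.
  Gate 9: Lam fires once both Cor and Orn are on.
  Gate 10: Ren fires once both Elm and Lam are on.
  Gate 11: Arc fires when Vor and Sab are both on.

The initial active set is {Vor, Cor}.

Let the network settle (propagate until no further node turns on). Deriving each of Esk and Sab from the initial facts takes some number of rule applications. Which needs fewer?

Sab

Sab: Vor and Cor are on, so Sab fires (Gate 4). [1 rule application]
Esk: Gate 4: Vor and Cor on → Sab on. Gate 11: Vor and Sab on → Arc on. Gate 7: Arc, Cor, and Sab on → Orn on. Cor and Orn are on, so Lam fires (Gate 9). Lam is on, so Esk fires (Gate 8). [5 rule applications]
Sab needs fewer.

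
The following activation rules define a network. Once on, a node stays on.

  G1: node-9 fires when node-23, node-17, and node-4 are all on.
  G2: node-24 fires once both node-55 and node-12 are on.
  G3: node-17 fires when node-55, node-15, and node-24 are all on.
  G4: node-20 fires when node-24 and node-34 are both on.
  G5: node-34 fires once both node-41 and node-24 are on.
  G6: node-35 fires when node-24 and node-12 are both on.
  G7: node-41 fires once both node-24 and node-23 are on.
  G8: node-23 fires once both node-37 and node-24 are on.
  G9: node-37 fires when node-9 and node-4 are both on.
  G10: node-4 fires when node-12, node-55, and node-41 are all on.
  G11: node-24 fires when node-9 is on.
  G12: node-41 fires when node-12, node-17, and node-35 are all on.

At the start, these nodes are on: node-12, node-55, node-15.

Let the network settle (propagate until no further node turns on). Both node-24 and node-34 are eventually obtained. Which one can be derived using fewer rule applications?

node-24: node-55 and node-12 are on, so node-24 fires (G2). [1 rule application]
node-34: node-55 and node-12 are on, so node-24 fires (G2). node-55, node-15, and node-24 are on, so node-17 fires (G3). G6: node-24 and node-12 on → node-35 on. G12: node-12, node-17, and node-35 on → node-41 on. G5: node-41 and node-24 on → node-34 on. [5 rule applications]
node-24 needs fewer.

node-24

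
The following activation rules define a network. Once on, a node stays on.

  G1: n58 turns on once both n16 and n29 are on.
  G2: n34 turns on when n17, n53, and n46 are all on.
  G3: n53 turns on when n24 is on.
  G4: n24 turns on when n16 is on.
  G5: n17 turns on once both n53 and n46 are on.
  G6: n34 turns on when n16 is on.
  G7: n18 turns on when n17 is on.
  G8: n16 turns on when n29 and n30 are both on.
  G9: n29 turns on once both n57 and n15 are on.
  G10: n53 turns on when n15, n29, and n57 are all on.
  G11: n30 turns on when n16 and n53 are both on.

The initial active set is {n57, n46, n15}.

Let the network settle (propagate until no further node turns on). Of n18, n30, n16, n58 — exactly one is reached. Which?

n18

G9: n57 and n15 on → n29 on.
n15, n29, and n57 are on, so n53 turns on (G10).
G5: n53 and n46 on → n17 on.
G7: n17 on → n18 on.
n58 would need n16 and n29 (G1), but n16 never turns on. n16 would need n29 and n30 (G8), but n30 never turns on. n30 would need n16 and n53 (G11), but n16 never turns on.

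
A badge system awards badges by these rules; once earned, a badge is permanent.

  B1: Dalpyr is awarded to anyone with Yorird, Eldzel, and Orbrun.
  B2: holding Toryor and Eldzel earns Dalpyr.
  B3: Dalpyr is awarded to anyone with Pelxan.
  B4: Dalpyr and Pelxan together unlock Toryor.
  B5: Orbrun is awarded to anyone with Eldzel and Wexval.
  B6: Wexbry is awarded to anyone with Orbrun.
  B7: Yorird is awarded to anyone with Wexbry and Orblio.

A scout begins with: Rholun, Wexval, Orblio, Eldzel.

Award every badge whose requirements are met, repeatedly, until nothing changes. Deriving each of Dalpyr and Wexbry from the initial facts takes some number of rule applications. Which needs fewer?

Wexbry

Wexbry: With Eldzel and Wexval, Orbrun is earned (B5). With Orbrun, Wexbry is earned (B6). [2 rule applications]
Dalpyr: With Eldzel and Wexval, Orbrun is earned (B5). With Orbrun, Wexbry is earned (B6). With Wexbry and Orblio, Yorird is earned (B7). With Yorird, Eldzel, and Orbrun, Dalpyr is earned (B1). [4 rule applications]
Wexbry needs fewer.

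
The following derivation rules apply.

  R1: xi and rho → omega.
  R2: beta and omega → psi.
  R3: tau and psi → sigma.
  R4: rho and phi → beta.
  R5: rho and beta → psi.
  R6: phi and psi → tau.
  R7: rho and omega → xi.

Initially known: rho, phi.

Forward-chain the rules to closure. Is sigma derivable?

Yes

From rho and phi, R4 gives beta.
From rho and beta, R5 gives psi.
phi and psi hold, so tau follows (R6).
tau and psi hold, so sigma follows (R3).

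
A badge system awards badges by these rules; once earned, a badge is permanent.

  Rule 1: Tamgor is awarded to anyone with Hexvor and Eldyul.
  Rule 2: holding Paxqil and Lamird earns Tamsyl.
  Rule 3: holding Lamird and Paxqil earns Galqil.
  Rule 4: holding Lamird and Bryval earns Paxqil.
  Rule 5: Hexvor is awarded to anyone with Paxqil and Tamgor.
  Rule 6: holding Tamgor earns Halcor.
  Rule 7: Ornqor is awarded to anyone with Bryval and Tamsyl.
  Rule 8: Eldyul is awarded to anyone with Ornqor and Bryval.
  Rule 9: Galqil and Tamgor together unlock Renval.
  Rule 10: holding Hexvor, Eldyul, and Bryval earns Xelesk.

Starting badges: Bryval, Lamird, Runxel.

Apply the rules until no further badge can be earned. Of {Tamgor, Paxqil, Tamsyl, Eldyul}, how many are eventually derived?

3

With Lamird and Bryval, Paxqil is earned (Rule 4).
With Paxqil and Lamird, Tamsyl is earned (Rule 2).
With Bryval and Tamsyl, Ornqor is earned (Rule 7).
With Ornqor and Bryval, Eldyul is earned (Rule 8).
Tamgor would need Hexvor and Eldyul (Rule 1), but Hexvor is never earned.
Paxqil: reached.
Tamsyl: reached.
Eldyul: reached.
Reached: Paxqil, Tamsyl, and Eldyul — 3 of the 4.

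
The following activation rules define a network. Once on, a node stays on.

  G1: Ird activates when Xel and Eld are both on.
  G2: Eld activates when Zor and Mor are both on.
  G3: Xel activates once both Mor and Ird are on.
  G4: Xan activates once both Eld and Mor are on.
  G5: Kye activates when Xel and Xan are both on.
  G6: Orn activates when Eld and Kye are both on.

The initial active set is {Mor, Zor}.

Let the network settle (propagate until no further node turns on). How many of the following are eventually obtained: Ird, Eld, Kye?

G2: Zor and Mor on → Eld on.
Ird would need Xel and Eld (G1), but Xel never turns on.
Eld: reached.
Kye would need Xel and Xan (G5), but Xel never turns on.
Reached: Eld — 1 of the 3.

1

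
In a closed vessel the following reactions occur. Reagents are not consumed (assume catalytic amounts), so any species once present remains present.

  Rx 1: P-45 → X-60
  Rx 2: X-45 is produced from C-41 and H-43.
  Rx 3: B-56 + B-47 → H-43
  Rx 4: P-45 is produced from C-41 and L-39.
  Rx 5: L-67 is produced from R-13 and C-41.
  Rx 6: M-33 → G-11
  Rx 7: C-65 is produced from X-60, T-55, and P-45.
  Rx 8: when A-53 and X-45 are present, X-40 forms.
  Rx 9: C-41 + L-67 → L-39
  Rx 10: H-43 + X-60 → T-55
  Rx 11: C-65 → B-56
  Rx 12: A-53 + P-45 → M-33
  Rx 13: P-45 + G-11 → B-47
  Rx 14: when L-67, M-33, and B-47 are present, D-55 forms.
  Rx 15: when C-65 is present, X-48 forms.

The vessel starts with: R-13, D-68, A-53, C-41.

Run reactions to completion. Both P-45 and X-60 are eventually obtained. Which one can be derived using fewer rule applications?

P-45: R-13 and C-41 present → L-67 forms (Rx 5). C-41 and L-67 present → L-39 forms (Rx 9). C-41 and L-39 present → P-45 forms (Rx 4). [3 rule applications]
X-60: R-13 and C-41 present → L-67 forms (Rx 5). C-41 and L-67 present → L-39 forms (Rx 9). C-41 and L-39 present → P-45 forms (Rx 4). P-45 present → X-60 forms (Rx 1). [4 rule applications]
P-45 needs fewer.

P-45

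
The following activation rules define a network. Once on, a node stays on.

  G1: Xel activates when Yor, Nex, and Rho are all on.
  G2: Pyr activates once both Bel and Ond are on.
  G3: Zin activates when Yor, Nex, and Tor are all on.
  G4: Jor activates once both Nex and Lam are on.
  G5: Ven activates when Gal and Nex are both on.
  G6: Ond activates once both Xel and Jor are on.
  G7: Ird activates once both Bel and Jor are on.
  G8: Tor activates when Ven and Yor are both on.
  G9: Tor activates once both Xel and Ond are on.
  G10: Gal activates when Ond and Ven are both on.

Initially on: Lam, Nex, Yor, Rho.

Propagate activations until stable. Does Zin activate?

Yes

Nex and Lam are on, so Jor activates (G4).
G1: Yor, Nex, and Rho on → Xel on.
Xel and Jor are on, so Ond activates (G6).
G9: Xel and Ond on → Tor on.
G3: Yor, Nex, and Tor on → Zin on.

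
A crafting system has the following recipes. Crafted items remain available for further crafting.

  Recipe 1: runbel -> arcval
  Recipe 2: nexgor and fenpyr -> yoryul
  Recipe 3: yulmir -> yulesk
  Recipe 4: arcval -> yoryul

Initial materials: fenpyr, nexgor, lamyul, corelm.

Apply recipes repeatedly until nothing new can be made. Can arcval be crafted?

arcval would need runbel (Recipe 1), but runbel is never obtained.

No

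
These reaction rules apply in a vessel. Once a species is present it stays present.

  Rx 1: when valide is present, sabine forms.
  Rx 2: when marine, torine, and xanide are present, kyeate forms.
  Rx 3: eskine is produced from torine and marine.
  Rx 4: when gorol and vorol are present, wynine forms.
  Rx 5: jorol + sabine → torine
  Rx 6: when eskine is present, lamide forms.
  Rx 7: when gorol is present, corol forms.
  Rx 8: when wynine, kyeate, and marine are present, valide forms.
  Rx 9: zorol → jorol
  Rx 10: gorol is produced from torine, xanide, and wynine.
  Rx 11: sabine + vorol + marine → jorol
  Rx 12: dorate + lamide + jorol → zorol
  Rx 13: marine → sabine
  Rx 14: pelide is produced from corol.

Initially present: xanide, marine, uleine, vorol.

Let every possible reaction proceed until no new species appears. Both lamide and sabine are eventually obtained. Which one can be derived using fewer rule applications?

sabine

sabine: marine present → sabine forms (Rx 13). [1 rule application]
lamide: marine present → sabine forms (Rx 13). sabine, vorol, and marine present → jorol forms (Rx 11). jorol and sabine present → torine forms (Rx 5). torine and marine present → eskine forms (Rx 3). eskine present → lamide forms (Rx 6). [5 rule applications]
sabine needs fewer.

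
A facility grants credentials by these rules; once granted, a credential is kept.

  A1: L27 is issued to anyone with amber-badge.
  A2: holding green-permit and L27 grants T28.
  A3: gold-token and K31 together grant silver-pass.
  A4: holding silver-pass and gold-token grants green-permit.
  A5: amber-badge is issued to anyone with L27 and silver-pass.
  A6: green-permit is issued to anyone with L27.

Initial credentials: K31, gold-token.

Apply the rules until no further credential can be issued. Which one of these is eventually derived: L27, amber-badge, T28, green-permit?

Holding gold-token and K31 grants silver-pass (A3).
Holding silver-pass and gold-token grants green-permit (A4).
L27 would need amber-badge (A1), but amber-badge is never granted. amber-badge would need L27 and silver-pass (A5), but L27 is never granted. T28 would need green-permit and L27 (A2), but L27 is never granted.

green-permit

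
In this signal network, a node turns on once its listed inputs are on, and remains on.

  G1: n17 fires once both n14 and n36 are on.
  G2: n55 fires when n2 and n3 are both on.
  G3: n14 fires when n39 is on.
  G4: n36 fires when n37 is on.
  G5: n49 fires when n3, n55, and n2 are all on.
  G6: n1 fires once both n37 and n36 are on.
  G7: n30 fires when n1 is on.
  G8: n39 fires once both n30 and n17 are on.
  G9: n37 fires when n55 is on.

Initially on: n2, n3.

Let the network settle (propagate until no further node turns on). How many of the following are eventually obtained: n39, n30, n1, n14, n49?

n2 and n3 are on, so n55 fires (G2).
G5: n3, n55, and n2 on → n49 on.
G9: n55 on → n37 on.
n37 is on, so n36 fires (G4).
G6: n37 and n36 on → n1 on.
G7: n1 on → n30 on.
n39 would need n30 and n17 (G8), but n17 never turns on.
n30: reached.
n1: reached.
n14 would need n39 (G3), but n39 never turns on.
n49: reached.
Reached: n30, n1, and n49 — 3 of the 5.

3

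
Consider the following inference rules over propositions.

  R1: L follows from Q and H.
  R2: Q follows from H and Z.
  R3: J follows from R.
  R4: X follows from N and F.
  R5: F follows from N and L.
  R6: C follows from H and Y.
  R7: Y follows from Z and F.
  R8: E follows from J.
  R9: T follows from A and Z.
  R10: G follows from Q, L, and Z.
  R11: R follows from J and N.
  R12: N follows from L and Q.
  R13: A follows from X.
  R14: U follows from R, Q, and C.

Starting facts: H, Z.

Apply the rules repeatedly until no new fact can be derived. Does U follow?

U would need R, Q, and C (R14), but R is never established.

No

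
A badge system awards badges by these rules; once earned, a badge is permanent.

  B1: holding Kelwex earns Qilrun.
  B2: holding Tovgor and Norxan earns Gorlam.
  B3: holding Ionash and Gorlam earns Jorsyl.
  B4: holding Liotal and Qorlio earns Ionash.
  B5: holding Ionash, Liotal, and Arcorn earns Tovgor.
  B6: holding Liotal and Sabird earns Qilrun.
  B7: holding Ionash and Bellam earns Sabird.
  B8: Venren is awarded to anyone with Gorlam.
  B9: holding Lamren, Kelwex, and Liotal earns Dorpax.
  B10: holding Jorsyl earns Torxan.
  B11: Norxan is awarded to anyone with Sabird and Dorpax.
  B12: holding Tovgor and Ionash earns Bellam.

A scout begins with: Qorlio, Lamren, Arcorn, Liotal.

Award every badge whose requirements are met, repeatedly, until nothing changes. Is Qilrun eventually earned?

Yes

With Liotal and Qorlio, Ionash is earned (B4).
With Ionash, Liotal, and Arcorn, Tovgor is earned (B5).
With Tovgor and Ionash, Bellam is earned (B12).
With Ionash and Bellam, Sabird is earned (B7).
With Liotal and Sabird, Qilrun is earned (B6).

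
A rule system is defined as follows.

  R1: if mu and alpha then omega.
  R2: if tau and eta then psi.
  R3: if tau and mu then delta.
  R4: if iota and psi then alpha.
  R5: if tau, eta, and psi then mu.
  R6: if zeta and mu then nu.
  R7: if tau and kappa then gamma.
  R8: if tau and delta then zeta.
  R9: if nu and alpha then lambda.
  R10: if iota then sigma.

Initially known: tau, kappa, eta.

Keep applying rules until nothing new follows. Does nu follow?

tau and eta hold, so psi follows (R2).
From tau, eta, and psi, R5 gives mu.
From tau and mu, R3 gives delta.
From tau and delta, R8 gives zeta.
From zeta and mu, R6 gives nu.

Yes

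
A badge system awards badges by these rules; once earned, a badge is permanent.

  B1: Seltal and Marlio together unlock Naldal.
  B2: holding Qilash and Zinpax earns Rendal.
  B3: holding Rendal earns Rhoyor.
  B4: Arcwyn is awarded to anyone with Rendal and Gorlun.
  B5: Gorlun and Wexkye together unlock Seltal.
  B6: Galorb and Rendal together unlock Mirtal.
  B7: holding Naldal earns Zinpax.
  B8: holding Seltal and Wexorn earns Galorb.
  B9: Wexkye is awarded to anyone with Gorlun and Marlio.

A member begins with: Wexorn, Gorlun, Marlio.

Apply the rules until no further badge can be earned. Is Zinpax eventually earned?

With Gorlun and Marlio, Wexkye is earned (B9).
With Gorlun and Wexkye, Seltal is earned (B5).
With Seltal and Marlio, Naldal is earned (B1).
With Naldal, Zinpax is earned (B7).

Yes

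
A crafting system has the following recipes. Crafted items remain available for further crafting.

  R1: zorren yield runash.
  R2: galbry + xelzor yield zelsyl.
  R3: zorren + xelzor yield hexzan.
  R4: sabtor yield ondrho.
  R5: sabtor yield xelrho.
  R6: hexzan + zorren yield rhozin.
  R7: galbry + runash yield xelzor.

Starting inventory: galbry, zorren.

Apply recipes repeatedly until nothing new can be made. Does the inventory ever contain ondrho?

ondrho would need sabtor (R4), but sabtor is never obtained.

No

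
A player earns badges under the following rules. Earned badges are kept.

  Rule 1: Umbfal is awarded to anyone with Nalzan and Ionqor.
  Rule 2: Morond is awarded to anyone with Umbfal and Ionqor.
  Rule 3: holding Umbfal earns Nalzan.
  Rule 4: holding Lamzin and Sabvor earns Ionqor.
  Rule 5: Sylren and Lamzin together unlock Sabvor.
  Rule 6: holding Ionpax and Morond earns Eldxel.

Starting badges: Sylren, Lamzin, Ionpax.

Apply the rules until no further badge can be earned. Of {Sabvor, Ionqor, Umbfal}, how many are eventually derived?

With Sylren and Lamzin, Sabvor is earned (Rule 5).
With Lamzin and Sabvor, Ionqor is earned (Rule 4).
Sabvor: reached.
Ionqor: reached.
Umbfal would need Nalzan and Ionqor (Rule 1), but Nalzan is never earned.
Reached: Sabvor and Ionqor — 2 of the 3.

2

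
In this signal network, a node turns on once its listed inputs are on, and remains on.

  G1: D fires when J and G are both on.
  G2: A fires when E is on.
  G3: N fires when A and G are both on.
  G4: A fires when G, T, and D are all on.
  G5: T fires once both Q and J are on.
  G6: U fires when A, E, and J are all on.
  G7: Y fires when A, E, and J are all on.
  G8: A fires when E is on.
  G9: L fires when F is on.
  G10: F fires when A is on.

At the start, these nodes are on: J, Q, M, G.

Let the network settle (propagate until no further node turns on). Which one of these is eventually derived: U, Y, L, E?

G1: J and G on → D on.
Q and J are on, so T fires (G5).
G4: G, T, and D on → A on.
A is on, so F fires (G10).
F is on, so L fires (G9).
U would need A, E, and J (G6), but E never turns on. No rule produces E, and it is not given. Y would need A, E, and J (G7), but E never turns on.

L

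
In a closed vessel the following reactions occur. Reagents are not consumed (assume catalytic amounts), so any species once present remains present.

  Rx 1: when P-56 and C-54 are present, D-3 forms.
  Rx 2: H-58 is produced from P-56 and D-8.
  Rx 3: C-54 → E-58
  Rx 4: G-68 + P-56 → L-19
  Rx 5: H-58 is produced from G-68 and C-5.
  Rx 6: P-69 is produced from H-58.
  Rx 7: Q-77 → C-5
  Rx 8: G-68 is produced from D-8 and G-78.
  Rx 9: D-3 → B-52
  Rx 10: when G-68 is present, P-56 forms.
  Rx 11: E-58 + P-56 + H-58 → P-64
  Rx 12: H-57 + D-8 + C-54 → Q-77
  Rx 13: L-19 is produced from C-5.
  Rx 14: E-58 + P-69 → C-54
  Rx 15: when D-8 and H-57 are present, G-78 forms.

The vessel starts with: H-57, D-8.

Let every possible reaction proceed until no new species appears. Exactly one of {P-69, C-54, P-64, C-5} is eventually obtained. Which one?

P-69

D-8 and H-57 present → G-78 forms (Rx 15).
D-8 and G-78 present → G-68 forms (Rx 8).
G-68 present → P-56 forms (Rx 10).
P-56 and D-8 present → H-58 forms (Rx 2).
H-58 present → P-69 forms (Rx 6).
C-54 would need E-58 and P-69 (Rx 14), but E-58 never forms. P-64 would need E-58, P-56, and H-58 (Rx 11), but E-58 never forms. C-5 would need Q-77 (Rx 7), but Q-77 never forms.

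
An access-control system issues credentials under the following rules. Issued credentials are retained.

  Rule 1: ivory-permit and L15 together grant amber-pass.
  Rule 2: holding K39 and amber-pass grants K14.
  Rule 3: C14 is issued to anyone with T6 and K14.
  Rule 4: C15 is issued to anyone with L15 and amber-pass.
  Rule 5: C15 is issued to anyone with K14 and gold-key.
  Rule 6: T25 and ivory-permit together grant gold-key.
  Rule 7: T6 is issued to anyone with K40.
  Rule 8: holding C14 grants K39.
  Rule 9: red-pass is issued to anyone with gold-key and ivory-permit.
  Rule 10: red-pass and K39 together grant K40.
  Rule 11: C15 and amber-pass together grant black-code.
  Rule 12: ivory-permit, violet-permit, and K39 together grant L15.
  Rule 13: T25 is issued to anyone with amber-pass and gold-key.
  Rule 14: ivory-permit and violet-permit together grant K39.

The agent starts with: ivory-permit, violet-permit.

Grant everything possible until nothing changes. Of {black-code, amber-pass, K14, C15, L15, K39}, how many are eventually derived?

6

Holding ivory-permit and violet-permit grants K39 (Rule 14).
Holding ivory-permit, violet-permit, and K39 grants L15 (Rule 12).
Holding ivory-permit and L15 grants amber-pass (Rule 1).
Holding L15 and amber-pass grants C15 (Rule 4).
Holding K39 and amber-pass grants K14 (Rule 2).
Holding C15 and amber-pass grants black-code (Rule 11).
black-code: reached.
amber-pass: reached.
K14: reached.
C15: reached.
L15: reached.
K39: reached.
All 6 are reached.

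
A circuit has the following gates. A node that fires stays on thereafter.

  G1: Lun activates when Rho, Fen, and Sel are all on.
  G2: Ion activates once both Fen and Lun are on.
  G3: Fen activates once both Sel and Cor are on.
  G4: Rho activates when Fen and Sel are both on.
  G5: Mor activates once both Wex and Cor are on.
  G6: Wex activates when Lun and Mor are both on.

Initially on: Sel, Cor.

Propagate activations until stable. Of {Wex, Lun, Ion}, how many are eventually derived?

G3: Sel and Cor on → Fen on.
G4: Fen and Sel on → Rho on.
G1: Rho, Fen, and Sel on → Lun on.
Fen and Lun are on, so Ion activates (G2).
Wex would need Lun and Mor (G6), but Mor never turns on.
Lun: reached.
Ion: reached.
Reached: Lun and Ion — 2 of the 3.

2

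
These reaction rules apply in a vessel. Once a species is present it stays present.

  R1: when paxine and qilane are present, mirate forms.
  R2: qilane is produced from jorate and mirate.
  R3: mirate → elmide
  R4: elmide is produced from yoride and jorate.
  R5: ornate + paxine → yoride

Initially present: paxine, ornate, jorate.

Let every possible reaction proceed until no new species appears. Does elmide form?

ornate and paxine present → yoride forms (R5).
yoride and jorate present → elmide forms (R4).

Yes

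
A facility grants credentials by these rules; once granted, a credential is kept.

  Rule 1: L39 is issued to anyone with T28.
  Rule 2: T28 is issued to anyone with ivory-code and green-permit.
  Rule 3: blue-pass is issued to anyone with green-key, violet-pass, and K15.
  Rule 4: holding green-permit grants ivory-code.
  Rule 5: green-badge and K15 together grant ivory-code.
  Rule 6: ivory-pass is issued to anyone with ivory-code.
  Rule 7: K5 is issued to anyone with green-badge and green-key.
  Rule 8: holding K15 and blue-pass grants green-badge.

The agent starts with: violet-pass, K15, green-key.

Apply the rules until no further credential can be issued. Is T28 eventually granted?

No

T28 would need ivory-code and green-permit (Rule 2), but green-permit is never granted.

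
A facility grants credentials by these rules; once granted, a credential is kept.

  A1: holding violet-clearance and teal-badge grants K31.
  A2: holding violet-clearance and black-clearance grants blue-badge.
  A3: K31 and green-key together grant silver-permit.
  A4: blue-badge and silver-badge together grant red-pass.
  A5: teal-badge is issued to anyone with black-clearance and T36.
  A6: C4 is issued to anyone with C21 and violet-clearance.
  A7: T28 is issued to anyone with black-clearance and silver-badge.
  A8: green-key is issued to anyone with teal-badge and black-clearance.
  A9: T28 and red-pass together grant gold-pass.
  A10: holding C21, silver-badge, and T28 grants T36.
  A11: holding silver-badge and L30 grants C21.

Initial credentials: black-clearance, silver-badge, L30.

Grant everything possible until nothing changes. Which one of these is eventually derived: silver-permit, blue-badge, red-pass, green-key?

green-key

Holding silver-badge and L30 grants C21 (A11).
Holding black-clearance and silver-badge grants T28 (A7).
Holding C21, silver-badge, and T28 grants T36 (A10).
Holding black-clearance and T36 grants teal-badge (A5).
Holding teal-badge and black-clearance grants green-key (A8).
silver-permit would need K31 and green-key (A3), but K31 is never granted. blue-badge would need violet-clearance and black-clearance (A2), but violet-clearance is never granted. red-pass would need blue-badge and silver-badge (A4), but blue-badge is never granted.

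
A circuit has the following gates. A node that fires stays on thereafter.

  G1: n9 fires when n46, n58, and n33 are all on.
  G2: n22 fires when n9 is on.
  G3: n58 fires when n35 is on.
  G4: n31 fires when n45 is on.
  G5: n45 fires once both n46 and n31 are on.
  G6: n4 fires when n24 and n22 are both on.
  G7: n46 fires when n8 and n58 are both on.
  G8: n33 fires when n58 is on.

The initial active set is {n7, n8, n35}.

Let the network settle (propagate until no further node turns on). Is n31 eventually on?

n31 would need n45 (G4), but n45 never turns on.

No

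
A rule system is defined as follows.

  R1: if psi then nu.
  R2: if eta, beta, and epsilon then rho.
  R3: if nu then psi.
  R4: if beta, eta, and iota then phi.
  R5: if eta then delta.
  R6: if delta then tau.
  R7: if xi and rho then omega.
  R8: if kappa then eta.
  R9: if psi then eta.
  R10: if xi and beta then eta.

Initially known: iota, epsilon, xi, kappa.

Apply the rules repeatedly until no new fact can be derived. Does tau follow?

Yes

kappa holds, so eta follows (R8).
eta holds, so delta follows (R5).
From delta, R6 gives tau.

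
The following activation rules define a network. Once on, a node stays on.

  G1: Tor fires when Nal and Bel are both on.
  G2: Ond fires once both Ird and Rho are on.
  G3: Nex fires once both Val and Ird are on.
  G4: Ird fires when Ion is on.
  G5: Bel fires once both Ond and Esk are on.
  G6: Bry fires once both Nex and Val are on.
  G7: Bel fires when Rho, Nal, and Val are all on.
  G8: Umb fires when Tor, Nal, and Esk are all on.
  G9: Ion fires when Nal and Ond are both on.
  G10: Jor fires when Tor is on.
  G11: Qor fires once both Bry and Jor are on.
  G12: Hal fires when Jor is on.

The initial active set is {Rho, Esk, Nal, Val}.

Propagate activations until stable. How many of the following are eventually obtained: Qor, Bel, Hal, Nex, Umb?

3

G7: Rho, Nal, and Val on → Bel on.
G1: Nal and Bel on → Tor on.
G10: Tor on → Jor on.
G8: Tor, Nal, and Esk on → Umb on.
Jor is on, so Hal fires (G12).
Qor would need Bry and Jor (G11), but Bry never turns on.
Bel: reached.
Hal: reached.
Nex would need Val and Ird (G3), but Ird never turns on.
Umb: reached.
Reached: Bel, Hal, and Umb — 3 of the 5.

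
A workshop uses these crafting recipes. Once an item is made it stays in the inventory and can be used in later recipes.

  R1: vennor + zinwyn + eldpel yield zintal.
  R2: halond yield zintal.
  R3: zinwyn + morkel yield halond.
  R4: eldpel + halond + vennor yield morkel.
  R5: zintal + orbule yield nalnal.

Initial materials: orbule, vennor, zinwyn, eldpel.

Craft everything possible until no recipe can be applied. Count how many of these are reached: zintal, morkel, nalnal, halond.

2

Using R1, vennor, zinwyn, and eldpel make zintal.
zintal + orbule → nalnal (R5).
zintal: reached.
morkel would need eldpel, halond, and vennor (R4), but halond is never obtained.
nalnal: reached.
halond would need zinwyn and morkel (R3), but morkel is never obtained.
Reached: zintal and nalnal — 2 of the 4.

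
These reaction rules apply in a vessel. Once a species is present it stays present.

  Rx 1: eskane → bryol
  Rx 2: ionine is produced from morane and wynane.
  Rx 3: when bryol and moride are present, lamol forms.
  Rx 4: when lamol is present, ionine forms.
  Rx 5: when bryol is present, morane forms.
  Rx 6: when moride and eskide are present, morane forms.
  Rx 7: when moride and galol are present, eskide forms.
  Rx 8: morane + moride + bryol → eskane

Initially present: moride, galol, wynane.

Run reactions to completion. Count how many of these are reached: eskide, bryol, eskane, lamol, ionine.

moride and galol present → eskide forms (Rx 7).
moride and eskide present → morane forms (Rx 6).
morane and wynane present → ionine forms (Rx 2).
eskide: reached.
bryol would need eskane (Rx 1), but eskane never forms.
eskane would need morane, moride, and bryol (Rx 8), but bryol never forms.
lamol would need bryol and moride (Rx 3), but bryol never forms.
ionine: reached.
Reached: eskide and ionine — 2 of the 5.

2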